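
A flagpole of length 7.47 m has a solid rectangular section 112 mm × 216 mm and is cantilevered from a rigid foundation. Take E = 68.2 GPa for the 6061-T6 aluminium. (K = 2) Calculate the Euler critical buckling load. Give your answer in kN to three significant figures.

P_cr ≈ 76.3 kN

Buckling occurs about the weak axis: I_min = h·b³/12 with b = 112 mm (the shorter side).
I_min = 216×112³/12 = 2.529×10^7 mm⁴
I = 2.529×10^7 mm⁴ = 2.529×10^-5 m⁴
Effective length L_e = K·L = 2 × 7.47 = 14.94 m
P_cr = π²EI / L_e² = π² × 68.2×10⁹ × 2.529×10^-5 / 14.94² = 7.626×10^4 N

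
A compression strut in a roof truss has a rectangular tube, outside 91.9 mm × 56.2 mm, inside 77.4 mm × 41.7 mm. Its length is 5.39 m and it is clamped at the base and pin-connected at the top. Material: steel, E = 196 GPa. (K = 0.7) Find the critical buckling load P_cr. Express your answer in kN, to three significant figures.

P_cr ≈ 121 kN

Weak-axis I_min = (h_o·b_o³ − h_i·b_i³)/12 with b_o = 56.2, b_i = 41.70 mm (shorter outer/inner sides).
I_min = (91.9×56.2³ − 77.40×41.70³)/12 = 8.917×10^5 mm⁴
I = 8.917×10^5 mm⁴ = 8.917×10^-7 m⁴
Effective length L_e = K·L = 0.7 × 5.39 = 3.773 m
P_cr = π²EI / L_e² = π² × 196×10⁹ × 8.917×10^-7 / 3.773² = 1.212×10^5 N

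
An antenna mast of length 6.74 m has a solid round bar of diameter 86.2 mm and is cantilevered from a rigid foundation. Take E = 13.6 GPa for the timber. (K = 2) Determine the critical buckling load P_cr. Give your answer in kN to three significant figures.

P_cr ≈ 2.00 kN

I = πd⁴/64 = π×86.2⁴/64 = 2.710×10^6 mm⁴
I = 2.710×10^6 mm⁴ = 2.710×10^-6 m⁴
Effective length L_e = K·L = 2 × 6.74 = 13.48 m
P_cr = π²EI / L_e² = π² × 13.6×10⁹ × 2.710×10^-6 / 13.48² = 2.002×10^3 N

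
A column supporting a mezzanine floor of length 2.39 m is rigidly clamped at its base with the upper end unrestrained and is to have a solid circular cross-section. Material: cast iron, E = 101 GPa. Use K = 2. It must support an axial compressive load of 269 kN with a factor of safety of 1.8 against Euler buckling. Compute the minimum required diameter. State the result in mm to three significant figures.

d ≈ 123 mm

Required P_cr = n·P = 1.8 × 269 = 484.2 kN
L_e = K·L = 2 × 2.39 = 4.780 m
Required I = P_cr·L_e²/(π²E) = 4.842×10^5 × 4.780² / (π² × 1.01×10^11) = 1.110×10^-5 m⁴
I_req = 1.110×10^7 mm⁴
Solid circle: I = πd⁴/64  ⇒  d = (64I/π)^(1/4) = (64×1.110×10^7/π)^(1/4) = 123 mm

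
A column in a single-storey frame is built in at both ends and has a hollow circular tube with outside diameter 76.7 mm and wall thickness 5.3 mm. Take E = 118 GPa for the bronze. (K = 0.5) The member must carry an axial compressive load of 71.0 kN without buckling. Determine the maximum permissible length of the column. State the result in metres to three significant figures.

Inner diameter d_i = 76.7 − 2×5.3 = 66.10 mm
I = π(d_o⁴ − d_i⁴)/64 = π(76.7⁴ − 66.10⁴)/64 = 7.618×10^5 mm⁴
I = 7.618×10^-7 m⁴
At the buckling limit P_cr = P = 7.100×10^4 N
From P_cr = π²EI/(K·L)²:  L = (1/K)·√(π²EI/P_cr) = (1/0.5)·√(π²×1.18×10^11×7.618×10^-7/7.100×10^4)
L = 7.07 m

L_max ≈ 7.07 m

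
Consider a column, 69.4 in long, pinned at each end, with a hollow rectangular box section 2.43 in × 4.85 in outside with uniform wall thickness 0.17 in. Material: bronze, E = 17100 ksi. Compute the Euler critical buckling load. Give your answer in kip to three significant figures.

P_cr ≈ 83.0 kip

Inner dimensions: h_i = 4.85 − 2×0.17 = 4.510 in, b_i = 2.43 − 2×0.17 = 2.090 in
Weak-axis I_min = (h_o·b_o³ − h_i·b_i³)/12 with b_o = 2.43, b_i = 2.090 in (shorter outer/inner sides).
I_min = (4.85×2.43³ − 4.510×2.090³)/12 = 2.368 in⁴
Effective length L_e = K·L = 1 × 69.4 = 69.40 in
P_cr = π²EI / L_e² = π² × 17100×10³ × 2.368 / 69.40² = 8.299×10^4 lb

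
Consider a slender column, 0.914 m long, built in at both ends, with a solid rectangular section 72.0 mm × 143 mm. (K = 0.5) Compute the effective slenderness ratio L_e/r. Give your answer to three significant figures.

Buckling occurs about the weak axis: I_min = h·b³/12 with b = 72.0 mm (the shorter side).
I_min = 143×72.0³/12 = 4.448×10^6 mm⁴
A = 1.030×10^4 mm²;  r_min = √(I/A) = √(4.448×10^6/1.030×10^4) = 20.78 mm
L_e = K·L = 0.5 × 0.914 m = 0.4570 m = 457.00 mm
λ = L_e / r_min = 457.00 / 20.78 = 22.0

λ ≈ 22.0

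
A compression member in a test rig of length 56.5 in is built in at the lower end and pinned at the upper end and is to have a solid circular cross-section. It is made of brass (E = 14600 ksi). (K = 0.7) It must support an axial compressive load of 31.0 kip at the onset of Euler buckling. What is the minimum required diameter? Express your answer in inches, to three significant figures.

L_e = K·L = 0.7 × 56.5 = 39.55 in
Required I = P_cr·L_e²/(π²E) = 3.100×10^4 × 39.55² / (π² × 1.46×10^7) = 0.3365 in⁴
Solid circle: I = πd⁴/64  ⇒  d = (64I/π)^(1/4) = (64×0.3365/π)^(1/4) = 1.62 in

d ≈ 1.62 in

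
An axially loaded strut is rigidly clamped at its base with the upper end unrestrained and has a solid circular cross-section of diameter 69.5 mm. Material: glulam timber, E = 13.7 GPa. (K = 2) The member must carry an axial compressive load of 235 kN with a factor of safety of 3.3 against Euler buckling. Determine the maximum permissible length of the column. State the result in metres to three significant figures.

I = πd⁴/64 = π×69.5⁴/64 = 1.145×10^6 mm⁴
I = 1.145×10^-6 m⁴
Required critical load P_cr = n·P = 3.3 × 235 = 775.5 kN = 7.755×10^5 N
From P_cr = π²EI/(K·L)²:  L = (1/K)·√(π²EI/P_cr) = (1/2)·√(π²×1.37×10^10×1.145×10^-6/7.755×10^5)
L = 0.223 m

L_max ≈ 0.223 m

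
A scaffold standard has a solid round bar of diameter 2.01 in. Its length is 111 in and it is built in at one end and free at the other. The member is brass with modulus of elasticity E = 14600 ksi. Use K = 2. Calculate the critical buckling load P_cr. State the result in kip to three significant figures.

P_cr ≈ 2.34 kip

I = πd⁴/64 = π×2.01⁴/64 = 0.8012 in⁴
Effective length L_e = K·L = 2 × 111 = 222.0 in
P_cr = π²EI / L_e² = π² × 14600×10³ × 0.8012 / 222.0² = 2.343×10^3 lb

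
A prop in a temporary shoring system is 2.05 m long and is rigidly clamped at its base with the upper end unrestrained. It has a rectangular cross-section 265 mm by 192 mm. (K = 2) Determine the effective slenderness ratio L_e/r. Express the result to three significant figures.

λ ≈ 74.0

Buckling occurs about the weak axis: I_min = h·b³/12 with b = 192 mm (the shorter side).
I_min = 265×192³/12 = 1.563×10^8 mm⁴
A = 5.088×10^4 mm²;  r_min = √(I/A) = √(1.563×10^8/5.088×10^4) = 55.43 mm
L_e = K·L = 2 × 2.05 m = 4.100 m = 4100.0 mm
λ = L_e / r_min = 4100.0 / 55.43 = 74.0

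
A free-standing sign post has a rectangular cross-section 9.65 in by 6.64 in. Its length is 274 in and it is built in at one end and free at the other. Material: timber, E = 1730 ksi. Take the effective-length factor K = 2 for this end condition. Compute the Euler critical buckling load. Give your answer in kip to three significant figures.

P_cr ≈ 13.4 kip

Buckling occurs about the weak axis: I_min = h·b³/12 with b = 6.64 in (the shorter side).
I_min = 9.65×6.64³/12 = 235.4 in⁴
Effective length L_e = K·L = 2 × 274 = 548.0 in
P_cr = π²EI / L_e² = π² × 1730×10³ × 235.4 / 548.0² = 1.339×10^4 lb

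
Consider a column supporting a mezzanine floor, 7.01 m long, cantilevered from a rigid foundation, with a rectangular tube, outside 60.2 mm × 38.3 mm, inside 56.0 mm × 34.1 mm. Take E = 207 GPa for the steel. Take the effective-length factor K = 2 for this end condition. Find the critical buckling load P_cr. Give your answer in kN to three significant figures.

Weak-axis I_min = (h_o·b_o³ − h_i·b_i³)/12 with b_o = 38.3, b_i = 34.10 mm (shorter outer/inner sides).
I_min = (60.2×38.3³ − 56.00×34.10³)/12 = 9.680×10^4 mm⁴
I = 9.680×10^4 mm⁴ = 9.680×10^-8 m⁴
Effective length L_e = K·L = 2 × 7.01 = 14.02 m
P_cr = π²EI / L_e² = π² × 207×10⁹ × 9.680×10^-8 / 14.02² = 1.006×10^3 N

P_cr ≈ 1.01 kN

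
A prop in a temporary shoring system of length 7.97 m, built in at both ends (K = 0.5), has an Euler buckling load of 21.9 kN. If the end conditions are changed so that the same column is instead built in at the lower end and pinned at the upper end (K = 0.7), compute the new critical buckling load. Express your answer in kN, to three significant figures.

P_cr ∝ 1/K², so P_cr,new = P_cr,old × (K_old/K_new)² = 21.9 × (0.5/0.7)²
= 21.9 × 0.5102 = 11.2 kN

P_cr ≈ 11.2 kN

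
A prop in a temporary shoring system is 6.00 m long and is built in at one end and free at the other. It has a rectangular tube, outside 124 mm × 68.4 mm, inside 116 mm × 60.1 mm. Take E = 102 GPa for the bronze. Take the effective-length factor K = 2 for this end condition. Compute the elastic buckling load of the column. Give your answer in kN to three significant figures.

P_cr ≈ 8.45 kN

Weak-axis I_min = (h_o·b_o³ − h_i·b_i³)/12 with b_o = 68.4, b_i = 60.10 mm (shorter outer/inner sides).
I_min = (124×68.4³ − 116.0×60.10³)/12 = 1.208×10^6 mm⁴
I = 1.208×10^6 mm⁴ = 1.208×10^-6 m⁴
Effective length L_e = K·L = 2 × 6.00 = 12.00 m
P_cr = π²EI / L_e² = π² × 102×10⁹ × 1.208×10^-6 / 12.00² = 8.448×10^3 N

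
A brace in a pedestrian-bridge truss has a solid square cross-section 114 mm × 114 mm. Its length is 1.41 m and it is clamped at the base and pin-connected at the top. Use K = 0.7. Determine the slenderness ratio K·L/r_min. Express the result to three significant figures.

λ ≈ 30.0

I = a⁴/12 = 114⁴/12 = 1.407×10^7 mm⁴
A = 1.300×10^4 mm²;  r_min = √(I/A) = √(1.407×10^7/1.300×10^4) = 32.91 mm
L_e = K·L = 0.7 × 1.41 m = 0.9870 m = 987.00 mm
λ = L_e / r_min = 987.00 / 32.91 = 30.0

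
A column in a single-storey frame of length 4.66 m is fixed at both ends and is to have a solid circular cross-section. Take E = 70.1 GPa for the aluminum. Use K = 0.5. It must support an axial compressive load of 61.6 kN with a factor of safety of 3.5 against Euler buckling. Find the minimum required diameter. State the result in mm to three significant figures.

Required P_cr = n·P = 3.5 × 61.6 = 215.6 kN
L_e = K·L = 0.5 × 4.66 = 2.330 m
Required I = P_cr·L_e²/(π²E) = 2.156×10^5 × 2.330² / (π² × 7.01×10^10) = 1.692×10^-6 m⁴
I_req = 1.692×10^6 mm⁴
Solid circle: I = πd⁴/64  ⇒  d = (64I/π)^(1/4) = (64×1.692×10^6/π)^(1/4) = 76.6 mm

d ≈ 76.6 mm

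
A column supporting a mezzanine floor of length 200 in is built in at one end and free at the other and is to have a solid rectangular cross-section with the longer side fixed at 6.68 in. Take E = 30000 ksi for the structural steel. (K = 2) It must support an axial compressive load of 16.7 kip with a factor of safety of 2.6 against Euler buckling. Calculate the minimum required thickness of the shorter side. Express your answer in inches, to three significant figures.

Required P_cr = n·P = 2.6 × 16.7 = 43.42 kip
L_e = K·L = 2 × 200 = 400.0 in
Required I = P_cr·L_e²/(π²E) = 4.342×10^4 × 400.0² / (π² × 3.00×10^7) = 23.46 in⁴
Rectangle, weak axis: I_min = h·b³/12 with h = 6.68 in fixed  ⇒  b = (12I/h)^(1/3) = 3.48 in

b ≈ 3.48 in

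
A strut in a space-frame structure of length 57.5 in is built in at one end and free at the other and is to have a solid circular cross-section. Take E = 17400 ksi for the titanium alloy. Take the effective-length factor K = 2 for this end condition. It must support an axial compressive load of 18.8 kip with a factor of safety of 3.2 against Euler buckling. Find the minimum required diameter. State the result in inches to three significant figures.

d ≈ 3.12 in

Required P_cr = n·P = 3.2 × 18.8 = 60.16 kip
L_e = K·L = 2 × 57.5 = 115.0 in
Required I = P_cr·L_e²/(π²E) = 6.016×10^4 × 115.0² / (π² × 1.74×10^7) = 4.633 in⁴
Solid circle: I = πd⁴/64  ⇒  d = (64I/π)^(1/4) = (64×4.633/π)^(1/4) = 3.12 in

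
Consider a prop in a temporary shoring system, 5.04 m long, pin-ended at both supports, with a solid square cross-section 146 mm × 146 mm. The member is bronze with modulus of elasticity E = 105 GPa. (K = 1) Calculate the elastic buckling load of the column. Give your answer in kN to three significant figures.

I = a⁴/12 = 146⁴/12 = 3.786×10^7 mm⁴
I = 3.786×10^7 mm⁴ = 3.786×10^-5 m⁴
Effective length L_e = K·L = 1 × 5.04 = 5.040 m
P_cr = π²EI / L_e² = π² × 105×10⁹ × 3.786×10^-5 / 5.040² = 1.545×10^6 N

P_cr ≈ 1540 kN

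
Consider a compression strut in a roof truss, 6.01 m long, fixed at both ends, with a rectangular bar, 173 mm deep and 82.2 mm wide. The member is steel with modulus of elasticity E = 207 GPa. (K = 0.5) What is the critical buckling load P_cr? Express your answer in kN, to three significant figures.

P_cr ≈ 1810 kN

Buckling occurs about the weak axis: I_min = h·b³/12 with b = 82.2 mm (the shorter side).
I_min = 173×82.2³/12 = 8.007×10^6 mm⁴
I = 8.007×10^6 mm⁴ = 8.007×10^-6 m⁴
Effective length L_e = K·L = 0.5 × 6.01 = 3.005 m
P_cr = π²EI / L_e² = π² × 207×10⁹ × 8.007×10^-6 / 3.005² = 1.812×10^6 N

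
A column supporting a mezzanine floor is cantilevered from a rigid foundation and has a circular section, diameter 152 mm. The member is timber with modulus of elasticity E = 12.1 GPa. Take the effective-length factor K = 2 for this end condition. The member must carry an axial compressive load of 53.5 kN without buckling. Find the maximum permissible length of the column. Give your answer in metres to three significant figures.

I = πd⁴/64 = π×152⁴/64 = 2.620×10^7 mm⁴
I = 2.620×10^-5 m⁴
At the buckling limit P_cr = P = 5.350×10^4 N
From P_cr = π²EI/(K·L)²:  L = (1/K)·√(π²EI/P_cr) = (1/2)·√(π²×1.21×10^10×2.620×10^-5/5.350×10^4)
L = 3.82 m

L_max ≈ 3.82 m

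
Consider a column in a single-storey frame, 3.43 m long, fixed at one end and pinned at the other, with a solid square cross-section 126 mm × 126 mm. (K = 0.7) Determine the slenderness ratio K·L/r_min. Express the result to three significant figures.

For a square r = a/√12 = 126/√12 = 36.37 mm
L_e = K·L = 0.7 × 3.43 m = 2.401 m = 2401.0 mm
λ = L_e / r_min = 2401.0 / 36.37 = 66.0

λ ≈ 66.0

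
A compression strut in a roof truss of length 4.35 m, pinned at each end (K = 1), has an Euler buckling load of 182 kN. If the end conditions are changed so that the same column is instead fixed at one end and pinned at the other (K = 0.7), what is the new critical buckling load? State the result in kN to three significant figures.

P_cr ≈ 371 kN

P_cr ∝ 1/K², so P_cr,new = P_cr,old × (K_old/K_new)² = 182 × (1/0.7)²
= 182 × 2.041 = 371 kN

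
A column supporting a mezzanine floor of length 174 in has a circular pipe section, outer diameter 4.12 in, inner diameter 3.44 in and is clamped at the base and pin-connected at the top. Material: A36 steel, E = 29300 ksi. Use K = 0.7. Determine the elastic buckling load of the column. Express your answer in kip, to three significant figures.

d_o = 4.12 in, d_i = 3.44 in
I = π(d_o⁴ − d_i⁴)/64 = π(4.12⁴ − 3.440⁴)/64 = 7.270 in⁴
Effective length L_e = K·L = 0.7 × 174 = 121.8 in
P_cr = π²EI / L_e² = π² × 29300×10³ × 7.270 / 121.8² = 1.417×10^5 lb

P_cr ≈ 142 kip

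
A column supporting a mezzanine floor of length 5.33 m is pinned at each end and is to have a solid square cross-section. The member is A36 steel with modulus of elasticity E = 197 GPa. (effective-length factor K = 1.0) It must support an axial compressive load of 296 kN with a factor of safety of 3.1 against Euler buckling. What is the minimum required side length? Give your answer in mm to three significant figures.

Required P_cr = n·P = 3.1 × 296 = 917.6 kN
L_e = K·L = 1 × 5.33 = 5.330 m
Required I = P_cr·L_e²/(π²E) = 9.176×10^5 × 5.330² / (π² × 1.97×10^11) = 1.341×10^-5 m⁴
I_req = 1.341×10^7 mm⁴
Solid square: I = a⁴/12  ⇒  a = (12I)^(1/4) = (12×1.341×10^7)^(1/4) = 113 mm

a ≈ 113 mm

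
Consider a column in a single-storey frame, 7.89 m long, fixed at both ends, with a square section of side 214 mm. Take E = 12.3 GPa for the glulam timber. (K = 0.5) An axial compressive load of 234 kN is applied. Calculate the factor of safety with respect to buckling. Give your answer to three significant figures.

n ≈ 5.83

I = a⁴/12 = 214⁴/12 = 1.748×10^8 mm⁴
I = 1.748×10^8 mm⁴ = 1.748×10^-4 m⁴
Effective length L_e = K·L = 0.5 × 7.89 = 3.945 m
P_cr = π²EI / L_e² = π² × 12.3×10⁹ × 1.748×10^-4 / 3.945² = 1.363×10^6 N
Factor of safety n = P_cr / P = 1363.3 / 234 = 5.83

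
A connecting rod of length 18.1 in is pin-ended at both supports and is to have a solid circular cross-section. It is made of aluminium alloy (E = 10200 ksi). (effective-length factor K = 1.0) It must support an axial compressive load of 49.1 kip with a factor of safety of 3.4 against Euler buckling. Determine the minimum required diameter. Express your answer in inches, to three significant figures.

d ≈ 1.82 in

Required P_cr = n·P = 3.4 × 49.1 = 166.9 kip
L_e = K·L = 1 × 18.1 = 18.10 in
Required I = P_cr·L_e²/(π²E) = 1.669×10^5 × 18.10² / (π² × 1.02×10^7) = 0.5433 in⁴
Solid circle: I = πd⁴/64  ⇒  d = (64I/π)^(1/4) = (64×0.5433/π)^(1/4) = 1.82 in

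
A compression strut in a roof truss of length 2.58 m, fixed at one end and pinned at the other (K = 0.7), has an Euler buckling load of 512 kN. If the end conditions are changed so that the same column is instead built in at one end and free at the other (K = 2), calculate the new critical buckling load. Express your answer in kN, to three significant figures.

P_cr ≈ 62.7 kN

P_cr ∝ 1/K², so P_cr,new = P_cr,old × (K_old/K_new)² = 512 × (0.7/2)²
= 512 × 0.1225 = 62.7 kN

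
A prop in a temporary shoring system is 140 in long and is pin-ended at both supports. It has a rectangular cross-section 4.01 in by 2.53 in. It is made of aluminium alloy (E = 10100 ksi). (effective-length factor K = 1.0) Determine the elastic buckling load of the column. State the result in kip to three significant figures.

P_cr ≈ 27.5 kip

Buckling occurs about the weak axis: I_min = h·b³/12 with b = 2.53 in (the shorter side).
I_min = 4.01×2.53³/12 = 5.412 in⁴
Effective length L_e = K·L = 1 × 140 = 140.0 in
P_cr = π²EI / L_e² = π² × 10100×10³ × 5.412 / 140.0² = 2.752×10^4 lb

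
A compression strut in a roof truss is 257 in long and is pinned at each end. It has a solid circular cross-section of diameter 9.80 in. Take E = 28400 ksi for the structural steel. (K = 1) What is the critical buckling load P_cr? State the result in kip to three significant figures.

P_cr ≈ 1920 kip

I = πd⁴/64 = π×9.80⁴/64 = 452.8 in⁴
Effective length L_e = K·L = 1 × 257 = 257.0 in
P_cr = π²EI / L_e² = π² × 28400×10³ × 452.8 / 257.0² = 1.921×10^6 lb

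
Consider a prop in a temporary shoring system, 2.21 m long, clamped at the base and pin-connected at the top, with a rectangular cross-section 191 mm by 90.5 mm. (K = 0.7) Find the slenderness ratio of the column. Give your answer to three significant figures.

For a rectangle r_min = b/√12 = 90.5/√12 = 26.13 mm
L_e = K·L = 0.7 × 2.21 m = 1.547 m = 1547.0 mm
λ = L_e / r_min = 1547.0 / 26.13 = 59.2

λ ≈ 59.2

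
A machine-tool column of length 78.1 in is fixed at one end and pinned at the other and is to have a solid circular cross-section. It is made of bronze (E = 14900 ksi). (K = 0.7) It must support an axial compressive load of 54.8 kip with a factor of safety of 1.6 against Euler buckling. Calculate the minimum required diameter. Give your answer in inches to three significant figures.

d ≈ 2.45 in

Required P_cr = n·P = 1.6 × 54.8 = 87.68 kip
L_e = K·L = 0.7 × 78.1 = 54.67 in
Required I = P_cr·L_e²/(π²E) = 8.768×10^4 × 54.67² / (π² × 1.49×10^7) = 1.782 in⁴
Solid circle: I = πd⁴/64  ⇒  d = (64I/π)^(1/4) = (64×1.782/π)^(1/4) = 2.45 in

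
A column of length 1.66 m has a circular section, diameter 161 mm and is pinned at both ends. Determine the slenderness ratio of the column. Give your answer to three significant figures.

λ ≈ 41.2

I = πd⁴/64 = π×161⁴/64 = 3.298×10^7 mm⁴
A = 2.036×10^4 mm²;  r_min = √(I/A) = √(3.298×10^7/2.036×10^4) = 40.25 mm
L_e = K·L = 1 × 1.66 m = 1.660 m = 1660.0 mm
λ = L_e / r_min = 1660.0 / 40.25 = 41.2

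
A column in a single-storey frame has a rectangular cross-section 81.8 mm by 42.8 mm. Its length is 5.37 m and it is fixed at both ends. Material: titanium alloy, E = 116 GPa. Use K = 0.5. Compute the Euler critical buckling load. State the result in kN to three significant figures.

P_cr ≈ 84.9 kN

Buckling occurs about the weak axis: I_min = h·b³/12 with b = 42.8 mm (the shorter side).
I_min = 81.8×42.8³/12 = 5.344×10^5 mm⁴
I = 5.344×10^5 mm⁴ = 5.344×10^-7 m⁴
Effective length L_e = K·L = 0.5 × 5.37 = 2.685 m
P_cr = π²EI / L_e² = π² × 116×10⁹ × 5.344×10^-7 / 2.685² = 8.487×10^4 N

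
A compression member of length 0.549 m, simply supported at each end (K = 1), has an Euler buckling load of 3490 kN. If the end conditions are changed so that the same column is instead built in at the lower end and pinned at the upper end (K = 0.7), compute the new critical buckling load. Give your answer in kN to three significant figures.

P_cr ∝ 1/K², so P_cr,new = P_cr,old × (K_old/K_new)² = 3490 × (1/0.7)²
= 3490 × 2.041 = 7120 kN

P_cr ≈ 7120 kN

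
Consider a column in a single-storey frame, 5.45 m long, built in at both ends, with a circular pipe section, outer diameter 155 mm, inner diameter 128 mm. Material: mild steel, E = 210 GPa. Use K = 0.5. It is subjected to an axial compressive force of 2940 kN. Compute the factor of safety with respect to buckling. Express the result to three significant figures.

d_o = 155 mm, d_i = 128 mm
I = π(d_o⁴ − d_i⁴)/64 = π(155⁴ − 128.0⁴)/64 = 1.516×10^7 mm⁴
I = 1.516×10^7 mm⁴ = 1.516×10^-5 m⁴
Effective length L_e = K·L = 0.5 × 5.45 = 2.725 m
P_cr = π²EI / L_e² = π² × 210×10⁹ × 1.516×10^-5 / 2.725² = 4.230×10^6 N
Factor of safety n = P_cr / P = 4230.4 / 2940 = 1.44

n ≈ 1.44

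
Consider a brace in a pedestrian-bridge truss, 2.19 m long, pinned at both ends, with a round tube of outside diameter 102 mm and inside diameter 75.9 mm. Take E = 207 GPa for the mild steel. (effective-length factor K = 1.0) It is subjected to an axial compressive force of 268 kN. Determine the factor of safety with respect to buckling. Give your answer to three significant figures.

n ≈ 5.86

d_o = 102 mm, d_i = 75.9 mm
I = π(d_o⁴ − d_i⁴)/64 = π(102⁴ − 75.90⁴)/64 = 3.684×10^6 mm⁴
I = 3.684×10^6 mm⁴ = 3.684×10^-6 m⁴
Effective length L_e = K·L = 1 × 2.19 = 2.190 m
P_cr = π²EI / L_e² = π² × 207×10⁹ × 3.684×10^-6 / 2.190² = 1.569×10^6 N
Factor of safety n = P_cr / P = 1569.4 / 268 = 5.86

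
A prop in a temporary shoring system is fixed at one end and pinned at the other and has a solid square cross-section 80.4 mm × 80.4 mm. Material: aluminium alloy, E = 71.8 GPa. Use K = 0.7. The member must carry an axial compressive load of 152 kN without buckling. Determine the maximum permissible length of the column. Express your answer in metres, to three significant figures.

I = a⁴/12 = 80.4⁴/12 = 3.482×10^6 mm⁴
I = 3.482×10^-6 m⁴
At the buckling limit P_cr = P = 1.520×10^5 N
From P_cr = π²EI/(K·L)²:  L = (1/K)·√(π²EI/P_cr) = (1/0.7)·√(π²×7.18×10^10×3.482×10^-6/1.520×10^5)
L = 5.76 m

L_max ≈ 5.76 m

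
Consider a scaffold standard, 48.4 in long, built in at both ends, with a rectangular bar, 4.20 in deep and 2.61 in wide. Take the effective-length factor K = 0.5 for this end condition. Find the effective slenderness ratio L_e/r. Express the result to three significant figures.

Buckling occurs about the weak axis: I_min = h·b³/12 with b = 2.61 in (the shorter side).
I_min = 4.20×2.61³/12 = 6.223 in⁴
A = 10.96 in²;  r_min = √(I/A) = √(6.223/10.96) = 0.7534 in
L_e = K·L = 0.5 × 48.4 = 24.20 in
λ = L_e / r_min = 24.200 / 0.7534 = 32.1

λ ≈ 32.1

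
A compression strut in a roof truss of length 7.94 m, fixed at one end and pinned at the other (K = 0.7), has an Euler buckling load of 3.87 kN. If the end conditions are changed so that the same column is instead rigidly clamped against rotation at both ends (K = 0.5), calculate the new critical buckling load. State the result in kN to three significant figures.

P_cr ∝ 1/K², so P_cr,new = P_cr,old × (K_old/K_new)² = 3.87 × (0.7/0.5)²
= 3.87 × 1.960 = 7.59 kN

P_cr ≈ 7.59 kN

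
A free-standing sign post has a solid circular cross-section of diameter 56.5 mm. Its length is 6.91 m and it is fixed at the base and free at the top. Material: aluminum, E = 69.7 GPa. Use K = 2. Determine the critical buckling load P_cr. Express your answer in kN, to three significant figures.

I = πd⁴/64 = π×56.5⁴/64 = 5.002×10^5 mm⁴
I = 5.002×10^5 mm⁴ = 5.002×10^-7 m⁴
Effective length L_e = K·L = 2 × 6.91 = 13.82 m
P_cr = π²EI / L_e² = π² × 69.7×10⁹ × 5.002×10^-7 / 13.82² = 1.802×10^3 N

P_cr ≈ 1.80 kN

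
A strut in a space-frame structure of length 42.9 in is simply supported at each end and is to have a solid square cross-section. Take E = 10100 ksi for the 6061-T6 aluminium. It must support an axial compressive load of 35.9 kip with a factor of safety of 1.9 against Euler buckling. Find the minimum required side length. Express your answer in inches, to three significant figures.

a ≈ 1.97 in

Required P_cr = n·P = 1.9 × 35.9 = 68.21 kip
L_e = K·L = 1 × 42.9 = 42.90 in
Required I = P_cr·L_e²/(π²E) = 6.821×10^4 × 42.90² / (π² × 1.01×10^7) = 1.259 in⁴
Solid square: I = a⁴/12  ⇒  a = (12I)^(1/4) = (12×1.259)^(1/4) = 1.97 in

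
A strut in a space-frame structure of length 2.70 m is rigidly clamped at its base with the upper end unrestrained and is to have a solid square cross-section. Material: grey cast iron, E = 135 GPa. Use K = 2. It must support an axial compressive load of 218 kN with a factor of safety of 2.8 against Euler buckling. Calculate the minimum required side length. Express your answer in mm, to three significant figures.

a ≈ 113 mm

Required P_cr = n·P = 2.8 × 218 = 610.4 kN
L_e = K·L = 2 × 2.70 = 5.400 m
Required I = P_cr·L_e²/(π²E) = 6.104×10^5 × 5.400² / (π² × 1.35×10^11) = 1.336×10^-5 m⁴
I_req = 1.336×10^7 mm⁴
Solid square: I = a⁴/12  ⇒  a = (12I)^(1/4) = (12×1.336×10^7)^(1/4) = 113 mm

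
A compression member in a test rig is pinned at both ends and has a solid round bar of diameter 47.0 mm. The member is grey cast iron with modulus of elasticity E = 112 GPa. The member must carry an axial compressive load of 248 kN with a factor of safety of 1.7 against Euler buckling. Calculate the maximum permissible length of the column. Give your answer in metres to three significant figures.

L_max ≈ 0.792 m

I = πd⁴/64 = π×47.0⁴/64 = 2.395×10^5 mm⁴
I = 2.395×10^-7 m⁴
Required critical load P_cr = n·P = 1.7 × 248 = 421.6 kN = 4.216×10^5 N
From P_cr = π²EI/(K·L)²:  L = (1/K)·√(π²EI/P_cr) = (1/1)·√(π²×1.12×10^11×2.395×10^-7/4.216×10^5)
L = 0.792 m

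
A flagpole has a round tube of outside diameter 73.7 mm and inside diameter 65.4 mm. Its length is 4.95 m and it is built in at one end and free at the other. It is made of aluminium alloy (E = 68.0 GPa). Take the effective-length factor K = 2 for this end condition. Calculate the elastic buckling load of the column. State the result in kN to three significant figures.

P_cr ≈ 3.77 kN

d_o = 73.7 mm, d_i = 65.4 mm
I = π(d_o⁴ − d_i⁴)/64 = π(73.7⁴ − 65.40⁴)/64 = 5.502×10^5 mm⁴
I = 5.502×10^5 mm⁴ = 5.502×10^-7 m⁴
Effective length L_e = K·L = 2 × 4.95 = 9.900 m
P_cr = π²EI / L_e² = π² × 68.0×10⁹ × 5.502×10^-7 / 9.900² = 3.768×10^3 N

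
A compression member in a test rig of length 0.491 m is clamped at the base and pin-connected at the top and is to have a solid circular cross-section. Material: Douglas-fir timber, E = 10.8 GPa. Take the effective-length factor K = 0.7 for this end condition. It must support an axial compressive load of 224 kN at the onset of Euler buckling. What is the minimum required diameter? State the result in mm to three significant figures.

d ≈ 47.4 mm

L_e = K·L = 0.7 × 0.491 = 0.3437 m
Required I = P_cr·L_e²/(π²E) = 2.240×10^5 × 0.3437² / (π² × 1.08×10^10) = 2.482×10^-7 m⁴
I_req = 2.482×10^5 mm⁴
Solid circle: I = πd⁴/64  ⇒  d = (64I/π)^(1/4) = (64×2.482×10^5/π)^(1/4) = 47.4 mm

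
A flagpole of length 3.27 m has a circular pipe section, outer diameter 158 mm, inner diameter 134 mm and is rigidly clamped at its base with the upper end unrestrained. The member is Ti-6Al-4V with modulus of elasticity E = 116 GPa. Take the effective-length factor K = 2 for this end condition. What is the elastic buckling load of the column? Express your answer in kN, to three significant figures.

P_cr ≈ 395 kN

d_o = 158 mm, d_i = 134 mm
I = π(d_o⁴ − d_i⁴)/64 = π(158⁴ − 134.0⁴)/64 = 1.476×10^7 mm⁴
I = 1.476×10^7 mm⁴ = 1.476×10^-5 m⁴
Effective length L_e = K·L = 2 × 3.27 = 6.540 m
P_cr = π²EI / L_e² = π² × 116×10⁹ × 1.476×10^-5 / 6.540² = 3.952×10^5 N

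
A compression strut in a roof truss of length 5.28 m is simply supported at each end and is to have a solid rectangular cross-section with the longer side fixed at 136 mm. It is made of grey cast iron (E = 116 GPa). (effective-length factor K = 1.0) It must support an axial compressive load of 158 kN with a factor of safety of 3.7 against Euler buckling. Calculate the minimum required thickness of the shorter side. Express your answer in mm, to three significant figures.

Required P_cr = n·P = 3.7 × 158 = 584.6 kN
L_e = K·L = 1 × 5.28 = 5.280 m
Required I = P_cr·L_e²/(π²E) = 5.846×10^5 × 5.280² / (π² × 1.16×10^11) = 1.424×10^-5 m⁴
I_req = 1.424×10^7 mm⁴
Rectangle, weak axis: I_min = h·b³/12 with h = 136 mm fixed  ⇒  b = (12I/h)^(1/3) = 108 mm

b ≈ 108 mm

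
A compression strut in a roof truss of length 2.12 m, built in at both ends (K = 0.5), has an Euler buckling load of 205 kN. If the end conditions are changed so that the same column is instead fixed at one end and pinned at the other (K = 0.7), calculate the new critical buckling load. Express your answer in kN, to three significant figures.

P_cr ∝ 1/K², so P_cr,new = P_cr,old × (K_old/K_new)² = 205 × (0.5/0.7)²
= 205 × 0.5102 = 105 kN

P_cr ≈ 105 kN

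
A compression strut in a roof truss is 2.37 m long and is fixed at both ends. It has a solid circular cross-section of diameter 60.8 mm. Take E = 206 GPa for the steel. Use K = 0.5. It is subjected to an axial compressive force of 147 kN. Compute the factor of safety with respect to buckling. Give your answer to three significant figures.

I = πd⁴/64 = π×60.8⁴/64 = 6.708×10^5 mm⁴
I = 6.708×10^5 mm⁴ = 6.708×10^-7 m⁴
Effective length L_e = K·L = 0.5 × 2.37 = 1.185 m
P_cr = π²EI / L_e² = π² × 206×10⁹ × 6.708×10^-7 / 1.185² = 9.712×10^5 N
Factor of safety n = P_cr / P = 971.21 / 147 = 6.61

n ≈ 6.61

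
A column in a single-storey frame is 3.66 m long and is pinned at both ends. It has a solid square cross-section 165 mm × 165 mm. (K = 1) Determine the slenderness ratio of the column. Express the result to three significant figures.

λ ≈ 76.8

For a square r = a/√12 = 165/√12 = 47.63 mm
L_e = K·L = 1 × 3.66 m = 3.660 m = 3660.0 mm
λ = L_e / r_min = 3660.0 / 47.63 = 76.8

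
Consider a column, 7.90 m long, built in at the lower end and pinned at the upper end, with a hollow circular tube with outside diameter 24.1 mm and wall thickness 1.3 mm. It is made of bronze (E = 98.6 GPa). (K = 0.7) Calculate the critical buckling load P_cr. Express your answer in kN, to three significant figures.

Inner diameter d_i = 24.1 − 2×1.3 = 21.50 mm
I = π(d_o⁴ − d_i⁴)/64 = π(24.1⁴ − 21.50⁴)/64 = 6.070×10^3 mm⁴
I = 6.070×10^3 mm⁴ = 6.070×10^-9 m⁴
Effective length L_e = K·L = 0.7 × 7.90 = 5.530 m
P_cr = π²EI / L_e² = π² × 98.6×10⁹ × 6.070×10^-9 / 5.530² = 193.2 N

P_cr ≈ 0.193 kN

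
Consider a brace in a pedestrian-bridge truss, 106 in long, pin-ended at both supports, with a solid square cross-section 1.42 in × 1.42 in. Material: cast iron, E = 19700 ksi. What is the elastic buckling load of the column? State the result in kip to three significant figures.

I = a⁴/12 = 1.42⁴/12 = 0.3388 in⁴
Effective length L_e = K·L = 1 × 106 = 106.0 in
P_cr = π²EI / L_e² = π² × 19700×10³ × 0.3388 / 106.0² = 5.863×10^3 lb

P_cr ≈ 5.86 kip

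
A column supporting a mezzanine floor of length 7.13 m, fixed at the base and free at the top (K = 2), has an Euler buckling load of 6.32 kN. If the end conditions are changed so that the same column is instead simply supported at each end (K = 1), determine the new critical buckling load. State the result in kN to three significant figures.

P_cr ∝ 1/K², so P_cr,new = P_cr,old × (K_old/K_new)² = 6.32 × (2/1)²
= 6.32 × 4.000 = 25.3 kN

P_cr ≈ 25.3 kN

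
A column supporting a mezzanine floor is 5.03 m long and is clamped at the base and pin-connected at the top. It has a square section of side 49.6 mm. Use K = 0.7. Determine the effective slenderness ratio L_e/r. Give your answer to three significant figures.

I = a⁴/12 = 49.6⁴/12 = 5.044×10^5 mm⁴
A = 2.460×10^3 mm²;  r_min = √(I/A) = √(5.044×10^5/2.460×10^3) = 14.32 mm
L_e = K·L = 0.7 × 5.03 m = 3.521 m = 3521.0 mm
λ = L_e / r_min = 3521.0 / 14.32 = 246

λ ≈ 246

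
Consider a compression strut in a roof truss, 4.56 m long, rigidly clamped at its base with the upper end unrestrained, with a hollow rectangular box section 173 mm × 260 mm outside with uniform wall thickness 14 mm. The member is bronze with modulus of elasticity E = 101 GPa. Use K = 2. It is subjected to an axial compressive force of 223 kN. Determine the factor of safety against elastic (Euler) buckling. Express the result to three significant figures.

n ≈ 2.86

Inner dimensions: h_i = 260 − 2×14 = 232.0 mm, b_i = 173 − 2×14 = 145.0 mm
Weak-axis I_min = (h_o·b_o³ − h_i·b_i³)/12 with b_o = 173, b_i = 145.0 mm (shorter outer/inner sides).
I_min = (260×173³ − 232.0×145.0³)/12 = 5.324×10^7 mm⁴
I = 5.324×10^7 mm⁴ = 5.324×10^-5 m⁴
Effective length L_e = K·L = 2 × 4.56 = 9.120 m
P_cr = π²EI / L_e² = π² × 101×10⁹ × 5.324×10^-5 / 9.120² = 6.381×10^5 N
Factor of safety n = P_cr / P = 638.12 / 223 = 2.86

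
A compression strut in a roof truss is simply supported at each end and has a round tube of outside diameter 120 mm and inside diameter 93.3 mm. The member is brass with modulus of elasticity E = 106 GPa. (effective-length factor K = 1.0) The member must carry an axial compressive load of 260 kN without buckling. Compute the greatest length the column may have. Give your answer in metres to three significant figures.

L_max ≈ 5.10 m

d_o = 120 mm, d_i = 93.3 mm
I = π(d_o⁴ − d_i⁴)/64 = π(120⁴ − 93.30⁴)/64 = 6.459×10^6 mm⁴
I = 6.459×10^-6 m⁴
At the buckling limit P_cr = P = 2.600×10^5 N
From P_cr = π²EI/(K·L)²:  L = (1/K)·√(π²EI/P_cr) = (1/1)·√(π²×1.06×10^11×6.459×10^-6/2.600×10^5)
L = 5.10 m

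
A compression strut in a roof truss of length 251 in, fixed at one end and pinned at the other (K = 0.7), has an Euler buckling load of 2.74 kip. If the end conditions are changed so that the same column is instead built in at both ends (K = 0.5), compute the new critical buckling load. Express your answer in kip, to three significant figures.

P_cr ∝ 1/K², so P_cr,new = P_cr,old × (K_old/K_new)² = 2.74 × (0.7/0.5)²
= 2.74 × 1.960 = 5.37 kip

P_cr ≈ 5.37 kip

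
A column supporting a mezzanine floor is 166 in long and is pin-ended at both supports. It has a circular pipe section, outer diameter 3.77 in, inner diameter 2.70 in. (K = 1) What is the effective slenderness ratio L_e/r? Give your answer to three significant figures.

d_o = 3.77 in, d_i = 2.70 in
I = π(d_o⁴ − d_i⁴)/64 = π(3.77⁴ − 2.700⁴)/64 = 7.307 in⁴
A = 5.437 in²;  r_min = √(I/A) = √(7.307/5.437) = 1.159 in
L_e = K·L = 1 × 166 = 166.0 in
λ = L_e / r_min = 166.00 / 1.159 = 143

λ ≈ 143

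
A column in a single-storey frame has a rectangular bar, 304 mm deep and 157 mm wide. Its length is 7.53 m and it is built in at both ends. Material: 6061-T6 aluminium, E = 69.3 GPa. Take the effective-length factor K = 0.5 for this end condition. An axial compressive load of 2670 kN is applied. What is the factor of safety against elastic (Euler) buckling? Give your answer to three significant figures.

Buckling occurs about the weak axis: I_min = h·b³/12 with b = 157 mm (the shorter side).
I_min = 304×157³/12 = 9.804×10^7 mm⁴
I = 9.804×10^7 mm⁴ = 9.804×10^-5 m⁴
Effective length L_e = K·L = 0.5 × 7.53 = 3.765 m
P_cr = π²EI / L_e² = π² × 69.3×10⁹ × 9.804×10^-5 / 3.765² = 4.730×10^6 N
Factor of safety n = P_cr / P = 4730.4 / 2670 = 1.77

n ≈ 1.77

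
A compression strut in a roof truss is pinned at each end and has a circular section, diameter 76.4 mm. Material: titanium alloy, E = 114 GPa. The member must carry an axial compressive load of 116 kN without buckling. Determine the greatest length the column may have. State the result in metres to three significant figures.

L_max ≈ 4.03 m

I = πd⁴/64 = π×76.4⁴/64 = 1.672×10^6 mm⁴
I = 1.672×10^-6 m⁴
At the buckling limit P_cr = P = 1.160×10^5 N
From P_cr = π²EI/(K·L)²:  L = (1/K)·√(π²EI/P_cr) = (1/1)·√(π²×1.14×10^11×1.672×10^-6/1.160×10^5)
L = 4.03 m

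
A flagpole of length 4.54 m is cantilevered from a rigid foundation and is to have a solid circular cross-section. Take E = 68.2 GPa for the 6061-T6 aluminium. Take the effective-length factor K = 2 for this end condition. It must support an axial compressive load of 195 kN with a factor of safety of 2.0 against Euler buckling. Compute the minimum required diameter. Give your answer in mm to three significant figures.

d ≈ 177 mm

Required P_cr = n·P = 2.0 × 195 = 390.0 kN
L_e = K·L = 2 × 4.54 = 9.080 m
Required I = P_cr·L_e²/(π²E) = 3.900×10^5 × 9.080² / (π² × 6.82×10^10) = 4.777×10^-5 m⁴
I_req = 4.777×10^7 mm⁴
Solid circle: I = πd⁴/64  ⇒  d = (64I/π)^(1/4) = (64×4.777×10^7/π)^(1/4) = 177 mm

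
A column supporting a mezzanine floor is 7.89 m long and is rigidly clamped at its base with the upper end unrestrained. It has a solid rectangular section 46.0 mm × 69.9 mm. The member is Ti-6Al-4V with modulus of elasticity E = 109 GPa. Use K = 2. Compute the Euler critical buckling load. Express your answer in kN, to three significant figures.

Buckling occurs about the weak axis: I_min = h·b³/12 with b = 46.0 mm (the shorter side).
I_min = 69.9×46.0³/12 = 5.670×10^5 mm⁴
I = 5.670×10^5 mm⁴ = 5.670×10^-7 m⁴
Effective length L_e = K·L = 2 × 7.89 = 15.78 m
P_cr = π²EI / L_e² = π² × 109×10⁹ × 5.670×10^-7 / 15.78² = 2.450×10^3 N

P_cr ≈ 2.45 kN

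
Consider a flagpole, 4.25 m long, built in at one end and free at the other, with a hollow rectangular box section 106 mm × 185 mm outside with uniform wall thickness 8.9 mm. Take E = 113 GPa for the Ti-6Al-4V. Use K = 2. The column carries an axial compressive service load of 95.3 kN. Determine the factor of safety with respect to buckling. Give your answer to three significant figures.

n ≈ 1.43

Inner dimensions: h_i = 185 − 2×8.9 = 167.2 mm, b_i = 106 − 2×8.9 = 88.20 mm
Weak-axis I_min = (h_o·b_o³ − h_i·b_i³)/12 with b_o = 106, b_i = 88.20 mm (shorter outer/inner sides).
I_min = (185×106³ − 167.2×88.20³)/12 = 8.801×10^6 mm⁴
I = 8.801×10^6 mm⁴ = 8.801×10^-6 m⁴
Effective length L_e = K·L = 2 × 4.25 = 8.500 m
P_cr = π²EI / L_e² = π² × 113×10⁹ × 8.801×10^-6 / 8.500² = 1.359×10^5 N
Factor of safety n = P_cr / P = 135.86 / 95.3 = 1.43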